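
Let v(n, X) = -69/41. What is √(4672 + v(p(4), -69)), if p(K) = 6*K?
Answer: √7850803/41 ≈ 68.340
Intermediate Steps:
v(n, X) = -69/41 (v(n, X) = -69*1/41 = -69/41)
√(4672 + v(p(4), -69)) = √(4672 - 69/41) = √(191483/41) = √7850803/41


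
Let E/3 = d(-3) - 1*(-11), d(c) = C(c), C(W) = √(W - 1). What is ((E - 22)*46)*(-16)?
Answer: -8096 - 4416*I ≈ -8096.0 - 4416.0*I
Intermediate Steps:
C(W) = √(-1 + W)
d(c) = √(-1 + c)
E = 33 + 6*I (E = 3*(√(-1 - 3) - 1*(-11)) = 3*(√(-4) + 11) = 3*(2*I + 11) = 3*(11 + 2*I) = 33 + 6*I ≈ 33.0 + 6.0*I)
((E - 22)*46)*(-16) = (((33 + 6*I) - 22)*46)*(-16) = ((11 + 6*I)*46)*(-16) = (506 + 276*I)*(-16) = -8096 - 4416*I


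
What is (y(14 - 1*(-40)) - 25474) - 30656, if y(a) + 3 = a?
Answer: -56079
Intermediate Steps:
y(a) = -3 + a
(y(14 - 1*(-40)) - 25474) - 30656 = ((-3 + (14 - 1*(-40))) - 25474) - 30656 = ((-3 + (14 + 40)) - 25474) - 30656 = ((-3 + 54) - 25474) - 30656 = (51 - 25474) - 30656 = -25423 - 30656 = -56079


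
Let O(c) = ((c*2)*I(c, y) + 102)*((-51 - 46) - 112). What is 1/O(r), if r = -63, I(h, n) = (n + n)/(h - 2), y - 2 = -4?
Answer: -65/1280334 ≈ -5.0768e-5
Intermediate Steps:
y = -2 (y = 2 - 4 = -2)
I(h, n) = 2*n/(-2 + h) (I(h, n) = (2*n)/(-2 + h) = 2*n/(-2 + h))
O(c) = -21318 + 1672*c/(-2 + c) (O(c) = ((c*2)*(2*(-2)/(-2 + c)) + 102)*((-51 - 46) - 112) = ((2*c)*(-4/(-2 + c)) + 102)*(-97 - 112) = (-8*c/(-2 + c) + 102)*(-209) = (102 - 8*c/(-2 + c))*(-209) = -21318 + 1672*c/(-2 + c))
1/O(r) = 1/(418*(102 - 47*(-63))/(-2 - 63)) = 1/(418*(102 + 2961)/(-65)) = 1/(418*(-1/65)*3063) = 1/(-1280334/65) = -65/1280334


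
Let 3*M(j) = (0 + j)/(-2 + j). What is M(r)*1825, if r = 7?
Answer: 2555/3 ≈ 851.67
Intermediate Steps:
M(j) = j/(3*(-2 + j)) (M(j) = ((0 + j)/(-2 + j))/3 = (j/(-2 + j))/3 = j/(3*(-2 + j)))
M(r)*1825 = ((⅓)*7/(-2 + 7))*1825 = ((⅓)*7/5)*1825 = ((⅓)*7*(⅕))*1825 = (7/15)*1825 = 2555/3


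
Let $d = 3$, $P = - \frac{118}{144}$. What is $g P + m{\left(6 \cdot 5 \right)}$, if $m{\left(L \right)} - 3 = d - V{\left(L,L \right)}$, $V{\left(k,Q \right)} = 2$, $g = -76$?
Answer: $\frac{1193}{18} \approx 66.278$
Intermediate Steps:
$P = - \frac{59}{72}$ ($P = \left(-118\right) \frac{1}{144} = - \frac{59}{72} \approx -0.81944$)
$m{\left(L \right)} = 4$ ($m{\left(L \right)} = 3 + \left(3 - 2\right) = 3 + 1 = 4$)
$g P + m{\left(6 \cdot 5 \right)} = \left(-76\right) \left(- \frac{59}{72}\right) + 4 = \frac{1121}{18} + 4 = \frac{1193}{18}$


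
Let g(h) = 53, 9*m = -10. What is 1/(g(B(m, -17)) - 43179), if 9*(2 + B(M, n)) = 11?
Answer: -1/43126 ≈ -2.3188e-5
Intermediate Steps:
m = -10/9 (m = (⅑)*(-10) = -10/9 ≈ -1.1111)
B(M, n) = -7/9 (B(M, n) = -2 + (⅑)*11 = -2 + 11/9 = -7/9)
1/(g(B(m, -17)) - 43179) = 1/(53 - 43179) = 1/(-43126) = -1/43126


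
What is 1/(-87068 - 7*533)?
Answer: -1/90799 ≈ -1.1013e-5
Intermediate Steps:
1/(-87068 - 7*533) = 1/(-87068 - 3731) = 1/(-90799) = -1/90799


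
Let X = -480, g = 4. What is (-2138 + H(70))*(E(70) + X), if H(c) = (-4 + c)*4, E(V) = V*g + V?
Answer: 243620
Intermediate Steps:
E(V) = 5*V (E(V) = V*4 + V = 4*V + V = 5*V)
H(c) = -16 + 4*c
(-2138 + H(70))*(E(70) + X) = (-2138 + (-16 + 4*70))*(5*70 - 480) = (-2138 + (-16 + 280))*(350 - 480) = (-2138 + 264)*(-130) = -1874*(-130) = 243620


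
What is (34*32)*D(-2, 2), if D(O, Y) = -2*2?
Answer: -4352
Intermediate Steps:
D(O, Y) = -4
(34*32)*D(-2, 2) = (34*32)*(-4) = 1088*(-4) = -4352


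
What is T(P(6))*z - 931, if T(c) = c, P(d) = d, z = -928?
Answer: -6499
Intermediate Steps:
T(P(6))*z - 931 = 6*(-928) - 931 = -5568 - 931 = -6499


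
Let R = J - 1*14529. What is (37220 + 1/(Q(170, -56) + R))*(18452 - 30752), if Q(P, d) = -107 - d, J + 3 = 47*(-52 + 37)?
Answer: -583244842975/1274 ≈ -4.5781e+8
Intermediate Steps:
J = -708 (J = -3 + 47*(-52 + 37) = -3 + 47*(-15) = -3 - 705 = -708)
R = -15237 (R = -708 - 1*14529 = -708 - 14529 = -15237)
(37220 + 1/(Q(170, -56) + R))*(18452 - 30752) = (37220 + 1/((-107 - 1*(-56)) - 15237))*(18452 - 30752) = (37220 + 1/((-107 + 56) - 15237))*(-12300) = (37220 + 1/(-51 - 15237))*(-12300) = (37220 + 1/(-15288))*(-12300) = (37220 - 1/15288)*(-12300) = (569019359/15288)*(-12300) = -583244842975/1274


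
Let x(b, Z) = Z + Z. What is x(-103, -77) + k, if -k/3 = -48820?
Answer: 146306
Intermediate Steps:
k = 146460 (k = -3*(-48820) = 146460)
x(b, Z) = 2*Z
x(-103, -77) + k = 2*(-77) + 146460 = -154 + 146460 = 146306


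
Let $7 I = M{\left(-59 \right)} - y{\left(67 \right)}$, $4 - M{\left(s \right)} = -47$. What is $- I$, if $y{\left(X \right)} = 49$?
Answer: $- \frac{2}{7} \approx -0.28571$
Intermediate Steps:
$M{\left(s \right)} = 51$ ($M{\left(s \right)} = 4 - -47 = 4 + 47 = 51$)
$I = \frac{2}{7}$ ($I = \frac{51 - 49}{7} = \frac{1}{7} \cdot 2 = \frac{2}{7} \approx 0.28571$)
$- I = \left(-1\right) \frac{2}{7} = - \frac{2}{7}$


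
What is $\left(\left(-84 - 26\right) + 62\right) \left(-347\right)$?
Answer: $16656$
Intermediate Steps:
$\left(\left(-84 - 26\right) + 62\right) \left(-347\right) = \left(-110 + 62\right) \left(-347\right) = \left(-48\right) \left(-347\right) = 16656$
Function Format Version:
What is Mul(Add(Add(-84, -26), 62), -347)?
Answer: 16656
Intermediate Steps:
Mul(Add(Add(-84, -26), 62), -347) = Mul(Add(-110, 62), -347) = Mul(-48, -347) = 16656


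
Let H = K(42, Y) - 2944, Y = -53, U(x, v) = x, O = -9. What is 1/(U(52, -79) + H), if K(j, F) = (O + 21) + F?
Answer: -1/2933 ≈ -0.00034095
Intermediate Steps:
K(j, F) = 12 + F (K(j, F) = (-9 + 21) + F = 12 + F)
H = -2985 (H = (12 - 53) - 2944 = -41 - 2944 = -2985)
1/(U(52, -79) + H) = 1/(52 - 2985) = 1/(-2933) = -1/2933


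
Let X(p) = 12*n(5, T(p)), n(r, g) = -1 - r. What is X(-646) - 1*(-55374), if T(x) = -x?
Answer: 55302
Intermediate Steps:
X(p) = -72 (X(p) = 12*(-1 - 1*5) = 12*(-1 - 5) = 12*(-6) = -72)
X(-646) - 1*(-55374) = -72 - 1*(-55374) = -72 + 55374 = 55302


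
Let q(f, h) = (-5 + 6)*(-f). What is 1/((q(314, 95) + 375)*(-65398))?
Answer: -1/3989278 ≈ -2.5067e-7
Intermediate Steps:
q(f, h) = -f (q(f, h) = 1*(-f) = -f)
1/((q(314, 95) + 375)*(-65398)) = 1/((-1*314 + 375)*(-65398)) = -1/65398/(-314 + 375) = -1/65398/61 = (1/61)*(-1/65398) = -1/3989278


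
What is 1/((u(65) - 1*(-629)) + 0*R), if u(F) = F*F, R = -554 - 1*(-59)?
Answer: 1/4854 ≈ 0.00020602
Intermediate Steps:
R = -495 (R = -554 + 59 = -495)
u(F) = F**2
1/((u(65) - 1*(-629)) + 0*R) = 1/((65**2 - 1*(-629)) + 0*(-495)) = 1/((4225 + 629) + 0) = 1/(4854 + 0) = 1/4854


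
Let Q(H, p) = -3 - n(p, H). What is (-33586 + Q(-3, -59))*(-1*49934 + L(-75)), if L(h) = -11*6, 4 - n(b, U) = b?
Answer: 1682600000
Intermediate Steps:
n(b, U) = 4 - b
Q(H, p) = -7 + p (Q(H, p) = -3 - (4 - p) = -3 + (-4 + p) = -7 + p)
L(h) = -66
(-33586 + Q(-3, -59))*(-1*49934 + L(-75)) = (-33586 + (-7 - 59))*(-1*49934 - 66) = (-33586 - 66)*(-49934 - 66) = -33652*(-50000) = 1682600000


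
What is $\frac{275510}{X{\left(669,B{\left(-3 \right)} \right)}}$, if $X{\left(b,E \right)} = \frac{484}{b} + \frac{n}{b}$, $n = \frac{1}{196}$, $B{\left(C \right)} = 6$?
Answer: $\frac{7225194648}{18973} \approx 3.8081 \cdot 10^{5}$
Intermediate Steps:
$n = \frac{1}{196} \approx 0.005102$
$X{\left(b,E \right)} = \frac{94865}{196 b}$ ($X{\left(b,E \right)} = \frac{484}{b} + \frac{1}{196 b} = \frac{94865}{196 b}$)
$\frac{275510}{X{\left(669,B{\left(-3 \right)} \right)}} = \frac{275510}{\frac{94865}{196} \cdot \frac{1}{669}} = \frac{275510}{\frac{94865}{131124}} = 275510 \cdot \frac{131124}{94865} = \frac{7225194648}{18973}$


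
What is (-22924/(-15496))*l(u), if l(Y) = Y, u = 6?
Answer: 17193/1937 ≈ 8.8761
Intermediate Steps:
(-22924/(-15496))*l(u) = -22924/(-15496)*6 = -22924*(-1/15496)*6 = (5731/3874)*6 = 17193/1937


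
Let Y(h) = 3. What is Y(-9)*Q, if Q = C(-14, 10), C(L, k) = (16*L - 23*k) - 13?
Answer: -1401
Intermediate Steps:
C(L, k) = -13 - 23*k + 16*L (C(L, k) = (-23*k + 16*L) - 13 = -13 - 23*k + 16*L)
Q = -467 (Q = -13 - 23*10 + 16*(-14) = -13 - 230 - 224 = -467)
Y(-9)*Q = 3*(-467) = -1401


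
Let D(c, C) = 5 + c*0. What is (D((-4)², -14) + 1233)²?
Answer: 1532644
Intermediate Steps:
D(c, C) = 5 (D(c, C) = 5 + 0 = 5)
(D((-4)², -14) + 1233)² = (5 + 1233)² = 1238² = 1532644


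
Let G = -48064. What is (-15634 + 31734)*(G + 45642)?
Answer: -38994200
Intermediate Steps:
(-15634 + 31734)*(G + 45642) = (-15634 + 31734)*(-48064 + 45642) = 16100*(-2422) = -38994200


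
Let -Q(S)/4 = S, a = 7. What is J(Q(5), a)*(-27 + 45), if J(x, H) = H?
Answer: 126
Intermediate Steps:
Q(S) = -4*S
J(Q(5), a)*(-27 + 45) = 7*(-27 + 45) = 7*18 = 126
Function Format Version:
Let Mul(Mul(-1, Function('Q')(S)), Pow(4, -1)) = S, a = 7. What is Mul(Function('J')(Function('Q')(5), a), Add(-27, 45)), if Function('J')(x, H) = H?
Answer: 126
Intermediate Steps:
Function('Q')(S) = Mul(-4, S)
Mul(Function('J')(Function('Q')(5), a), Add(-27, 45)) = Mul(7, Add(-27, 45)) = Mul(7, 18) = 126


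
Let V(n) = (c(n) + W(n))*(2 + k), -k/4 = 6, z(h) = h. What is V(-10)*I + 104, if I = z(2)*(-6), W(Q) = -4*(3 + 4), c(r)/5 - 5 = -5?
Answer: -7288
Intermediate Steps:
c(r) = 0 (c(r) = 25 + 5*(-5) = 25 - 25 = 0)
W(Q) = -28 (W(Q) = -4*7 = -28)
k = -24 (k = -4*6 = -24)
I = -12 (I = 2*(-6) = -12)
V(n) = 616 (V(n) = (0 - 28)*(2 - 24) = -28*(-22) = 616)
V(-10)*I + 104 = 616*(-12) + 104 = -7392 + 104 = -7288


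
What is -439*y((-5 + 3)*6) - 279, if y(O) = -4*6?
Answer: 10257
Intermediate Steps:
y(O) = -24
-439*y((-5 + 3)*6) - 279 = -439*(-24) - 279 = 10536 - 279 = 10257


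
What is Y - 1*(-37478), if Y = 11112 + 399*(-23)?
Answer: 39413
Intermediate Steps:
Y = 1935 (Y = 11112 - 9177 = 1935)
Y - 1*(-37478) = 1935 - 1*(-37478) = 1935 + 37478 = 39413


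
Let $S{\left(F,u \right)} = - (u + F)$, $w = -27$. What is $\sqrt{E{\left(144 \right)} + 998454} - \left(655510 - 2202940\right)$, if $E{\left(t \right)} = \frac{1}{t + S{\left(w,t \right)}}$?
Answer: $1547430 + \frac{\sqrt{80874777}}{9} \approx 1.5484 \cdot 10^{6}$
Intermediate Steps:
$S{\left(F,u \right)} = - F - u$ ($S{\left(F,u \right)} = - (F + u) = - F - u$)
$E{\left(t \right)} = \frac{1}{27}$ ($E{\left(t \right)} = \frac{1}{t - \left(-27 + t\right)} = \frac{1}{27}$)
$\sqrt{E{\left(144 \right)} + 998454} - \left(655510 - 2202940\right) = \sqrt{\frac{1}{27} + 998454} - \left(655510 - 2202940\right) = \sqrt{\frac{26958259}{27}} - \left(655510 - 2202940\right) = \frac{\sqrt{80874777}}{9} - -1547430 = \frac{\sqrt{80874777}}{9} + 1547430 = 1547430 + \frac{\sqrt{80874777}}{9}$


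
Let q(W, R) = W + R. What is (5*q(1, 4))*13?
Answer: 325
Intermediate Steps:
q(W, R) = R + W
(5*q(1, 4))*13 = (5*(4 + 1))*13 = (5*5)*13 = 25*13 = 325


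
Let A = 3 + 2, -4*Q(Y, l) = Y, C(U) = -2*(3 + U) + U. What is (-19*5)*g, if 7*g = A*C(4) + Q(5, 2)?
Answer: 19475/28 ≈ 695.54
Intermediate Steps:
C(U) = -6 - U (C(U) = (-6 - 2*U) + U = -6 - U)
Q(Y, l) = -Y/4
A = 5
g = -205/28 (g = (5*(-6 - 1*4) - ¼*5)/7 = (5*(-6 - 4) - 5/4)/7 = (5*(-10) - 5/4)/7 = (-50 - 5/4)/7 = (⅐)*(-205/4) = -205/28 ≈ -7.3214)
(-19*5)*g = -19*5*(-205/28) = -95*(-205/28) = 19475/28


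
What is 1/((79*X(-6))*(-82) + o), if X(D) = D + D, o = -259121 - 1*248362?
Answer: -1/429747 ≈ -2.3269e-6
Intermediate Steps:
o = -507483 (o = -259121 - 248362 = -507483)
X(D) = 2*D
1/((79*X(-6))*(-82) + o) = 1/((79*(2*(-6)))*(-82) - 507483) = 1/((79*(-12))*(-82) - 507483) = 1/(-948*(-82) - 507483) = 1/(77736 - 507483) = 1/(-429747) = -1/429747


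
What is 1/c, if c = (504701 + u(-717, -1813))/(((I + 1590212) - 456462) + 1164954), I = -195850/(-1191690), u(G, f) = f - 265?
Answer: 24903116051/5445189117 ≈ 4.5734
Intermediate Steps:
u(G, f) = -265 + f
I = 19585/119169 (I = -195850*(-1)/1191690 = -1*(-19585/119169) = 19585/119169 ≈ 0.16435)
c = 5445189117/24903116051 (c = (504701 + (-265 - 1813))/(((19585/119169 + 1590212) - 456462) + 1164954) = (504701 - 2078)/((189503993413/119169 - 456462) + 1164954) = 502623/(135107873335/119169 + 1164954) = 502623/(273934276561/119169) = 502623*(119169/273934276561) = 5445189117/24903116051 ≈ 0.21865)
1/c = 1/(5445189117/24903116051) = 24903116051/5445189117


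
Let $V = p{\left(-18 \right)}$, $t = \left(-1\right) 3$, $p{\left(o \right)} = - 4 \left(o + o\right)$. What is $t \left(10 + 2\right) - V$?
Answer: $-180$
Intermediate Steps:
$p{\left(o \right)} = - 8 o$ ($p{\left(o \right)} = - 4 \cdot 2 o = - 8 o$)
$t = -3$
$V = 144$ ($V = \left(-8\right) \left(-18\right) = 144$)
$t \left(10 + 2\right) - V = - 3 \left(10 + 2\right) - 144 = \left(-3\right) 12 - 144 = -36 - 144 = -180$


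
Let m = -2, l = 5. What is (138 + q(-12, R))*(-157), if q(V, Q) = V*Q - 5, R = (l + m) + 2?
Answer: -11461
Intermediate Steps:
R = 5 (R = (5 - 2) + 2 = 3 + 2 = 5)
q(V, Q) = -5 + Q*V (q(V, Q) = Q*V - 5 = -5 + Q*V)
(138 + q(-12, R))*(-157) = (138 + (-5 + 5*(-12)))*(-157) = (138 + (-5 - 60))*(-157) = (138 - 65)*(-157) = 73*(-157) = -11461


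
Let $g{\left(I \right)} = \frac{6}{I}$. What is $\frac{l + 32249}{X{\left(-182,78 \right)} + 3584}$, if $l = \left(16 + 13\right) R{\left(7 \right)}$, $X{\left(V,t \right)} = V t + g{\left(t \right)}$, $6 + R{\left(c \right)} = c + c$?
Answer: $- \frac{140751}{45985} \approx -3.0608$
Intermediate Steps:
$R{\left(c \right)} = -6 + 2 c$ ($R{\left(c \right)} = -6 + \left(c + c\right) = -6 + 2 c$)
$X{\left(V,t \right)} = \frac{6}{t} + V t$ ($X{\left(V,t \right)} = V t + \frac{6}{t} = \frac{6}{t} + V t$)
$l = 232$ ($l = \left(16 + 13\right) \left(-6 + 2 \cdot 7\right) = 29 \left(-6 + 14\right) = 29 \cdot 8 = 232$)
$\frac{l + 32249}{X{\left(-182,78 \right)} + 3584} = \frac{232 + 32249}{\left(\frac{6}{78} - 14196\right) + 3584} = \frac{32481}{\left(6 \cdot \frac{1}{78} - 14196\right) + 3584} = \frac{32481}{\left(\frac{1}{13} - 14196\right) + 3584} = \frac{32481}{- \frac{184547}{13} + 3584} = \frac{32481}{- \frac{137955}{13}} = 32481 \left(- \frac{13}{137955}\right) = - \frac{140751}{45985}$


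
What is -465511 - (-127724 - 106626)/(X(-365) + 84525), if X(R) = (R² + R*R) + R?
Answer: -16321257736/35061 ≈ -4.6551e+5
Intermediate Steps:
X(R) = R + 2*R² (X(R) = (R² + R²) + R = 2*R² + R = R + 2*R²)
-465511 - (-127724 - 106626)/(X(-365) + 84525) = -465511 - (-127724 - 106626)/(-365*(1 + 2*(-365)) + 84525) = -465511 - (-234350)/(-365*(1 - 730) + 84525) = -465511 - (-234350)/(-365*(-729) + 84525) = -465511 - (-234350)/(266085 + 84525) = -465511 - (-234350)/350610 = -465511 - 1*(-23435/35061) = -465511 + 23435/35061 = -16321257736/35061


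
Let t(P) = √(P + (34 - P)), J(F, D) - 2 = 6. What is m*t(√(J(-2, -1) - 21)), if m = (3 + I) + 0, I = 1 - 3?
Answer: √34 ≈ 5.8309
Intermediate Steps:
J(F, D) = 8 (J(F, D) = 2 + 6 = 8)
I = -2
t(P) = √34
m = 1 (m = (3 - 2) + 0 = 1 + 0 = 1)
m*t(√(J(-2, -1) - 21)) = 1*√34 = √34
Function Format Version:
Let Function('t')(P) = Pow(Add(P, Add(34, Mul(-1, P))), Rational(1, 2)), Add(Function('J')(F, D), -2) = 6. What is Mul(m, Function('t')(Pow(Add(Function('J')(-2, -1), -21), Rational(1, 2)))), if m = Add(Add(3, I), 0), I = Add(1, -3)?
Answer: Pow(34, Rational(1, 2)) ≈ 5.8309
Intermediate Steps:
Function('J')(F, D) = 8 (Function('J')(F, D) = Add(2, 6) = 8)
I = -2
Function('t')(P) = Pow(34, Rational(1, 2))
m = 1 (m = Add(Add(3, -2), 0) = Add(1, 0) = 1)
Mul(m, Function('t')(Pow(Add(Function('J')(-2, -1), -21), Rational(1, 2)))) = Mul(1, Pow(34, Rational(1, 2))) = Pow(34, Rational(1, 2))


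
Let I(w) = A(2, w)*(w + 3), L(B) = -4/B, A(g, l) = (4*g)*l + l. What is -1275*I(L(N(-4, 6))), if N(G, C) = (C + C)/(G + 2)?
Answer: -28050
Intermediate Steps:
N(G, C) = 2*C/(2 + G) (N(G, C) = (2*C)/(2 + G) = 2*C/(2 + G))
A(g, l) = l + 4*g*l (A(g, l) = 4*g*l + l = l + 4*g*l)
I(w) = 9*w*(3 + w) (I(w) = (w*(1 + 4*2))*(w + 3) = (w*(1 + 8))*(3 + w) = (w*9)*(3 + w) = (9*w)*(3 + w) = 9*w*(3 + w))
-1275*I(L(N(-4, 6))) = -11475*(-4/(2*6/(2 - 4)))*(3 - 4/(2*6/(2 - 4))) = -11475*(-4/(2*6/(-2)))*(3 - 4/(2*6/(-2))) = -11475*(-4/(2*6*(-½)))*(3 - 4/(2*6*(-½))) = -11475*(-4/(-6))*(3 - 4/(-6)) = -11475*(-4*(-⅙))*(3 - 4*(-⅙)) = -11475*2*(3 + ⅔)/3 = -11475*2*11/(3*3) = -1275*22 = -28050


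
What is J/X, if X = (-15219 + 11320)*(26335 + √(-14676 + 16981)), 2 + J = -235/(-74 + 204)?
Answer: 57937/1562353380224 - 11*√2305/7811766901120 ≈ 3.7016e-8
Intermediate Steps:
J = -99/26 (J = -2 - 235/(-74 + 204) = -2 - 235/130 = -2 - 235*1/130 = -2 - 47/26 = -99/26 ≈ -3.8077)
X = -102680165 - 3899*√2305 (X = -3899*(26335 + √2305) = -102680165 - 3899*√2305 ≈ -1.0287e+8)
J/X = -99/(26*(-102680165 - 3899*√2305))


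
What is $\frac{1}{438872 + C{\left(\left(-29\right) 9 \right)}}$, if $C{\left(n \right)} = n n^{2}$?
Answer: $- \frac{1}{17340709} \approx -5.7668 \cdot 10^{-8}$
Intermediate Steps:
$C{\left(n \right)} = n^{3}$
$\frac{1}{438872 + C{\left(\left(-29\right) 9 \right)}} = \frac{1}{438872 + \left(\left(-29\right) 9\right)^{3}} = \frac{1}{438872 + \left(-261\right)^{3}} = \frac{1}{438872 - 17779581} = \frac{1}{-17340709} = - \frac{1}{17340709}$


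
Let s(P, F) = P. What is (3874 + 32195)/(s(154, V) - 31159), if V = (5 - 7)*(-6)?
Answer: -12023/10335 ≈ -1.1633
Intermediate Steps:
V = 12 (V = -2*(-6) = 12)
(3874 + 32195)/(s(154, V) - 31159) = (3874 + 32195)/(154 - 31159) = 36069/(-31005) = 36069*(-1/31005) = -12023/10335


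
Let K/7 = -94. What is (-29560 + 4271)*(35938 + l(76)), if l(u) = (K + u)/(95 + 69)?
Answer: -74517199625/82 ≈ -9.0875e+8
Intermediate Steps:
K = -658 (K = 7*(-94) = -658)
l(u) = -329/82 + u/164 (l(u) = (-658 + u)/(95 + 69) = (-658 + u)/164 = (-658 + u)*(1/164) = -329/82 + u/164)
(-29560 + 4271)*(35938 + l(76)) = (-29560 + 4271)*(35938 + (-329/82 + (1/164)*76)) = -25289*(35938 + (-329/82 + 19/41)) = -25289*(35938 - 291/82) = -25289*2946625/82 = -74517199625/82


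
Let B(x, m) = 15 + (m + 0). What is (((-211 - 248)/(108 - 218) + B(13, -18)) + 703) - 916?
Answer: -23301/110 ≈ -211.83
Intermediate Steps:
B(x, m) = 15 + m
(((-211 - 248)/(108 - 218) + B(13, -18)) + 703) - 916 = (((-211 - 248)/(108 - 218) + (15 - 18)) + 703) - 916 = ((-459/(-110) - 3) + 703) - 916 = ((-459*(-1/110) - 3) + 703) - 916 = ((459/110 - 3) + 703) - 916 = (129/110 + 703) - 916 = 77459/110 - 916 = -23301/110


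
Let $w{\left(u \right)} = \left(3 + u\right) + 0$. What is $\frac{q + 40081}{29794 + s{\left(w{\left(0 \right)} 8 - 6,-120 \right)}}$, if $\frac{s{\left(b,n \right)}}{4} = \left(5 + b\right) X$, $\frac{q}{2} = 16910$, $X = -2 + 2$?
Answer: $\frac{73901}{29794} \approx 2.4804$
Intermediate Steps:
$X = 0$
$q = 33820$ ($q = 2 \cdot 16910 = 33820$)
$w{\left(u \right)} = 3 + u$
$s{\left(b,n \right)} = 0$ ($s{\left(b,n \right)} = 4 \left(5 + b\right) 0 = 4 \cdot 0 = 0$)
$\frac{q + 40081}{29794 + s{\left(w{\left(0 \right)} 8 - 6,-120 \right)}} = \frac{33820 + 40081}{29794 + 0} = \frac{73901}{29794}$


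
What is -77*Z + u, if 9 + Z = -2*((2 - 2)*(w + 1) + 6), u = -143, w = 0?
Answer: 1474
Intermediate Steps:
Z = -21 (Z = -9 - 2*((2 - 2)*(0 + 1) + 6) = -9 - 2*(0*1 + 6) = -9 - 2*(0 + 6) = -9 - 2*6 = -9 - 12 = -21)
-77*Z + u = -77*(-21) - 143 = 1617 - 143 = 1474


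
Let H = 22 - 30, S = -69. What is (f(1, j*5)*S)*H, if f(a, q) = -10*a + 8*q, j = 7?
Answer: 149040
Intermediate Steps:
H = -8
(f(1, j*5)*S)*H = ((-10*1 + 8*(7*5))*(-69))*(-8) = ((-10 + 8*35)*(-69))*(-8) = ((-10 + 280)*(-69))*(-8) = (270*(-69))*(-8) = -18630*(-8) = 149040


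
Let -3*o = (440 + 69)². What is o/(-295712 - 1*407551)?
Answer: 259081/2109789 ≈ 0.12280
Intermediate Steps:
o = -259081/3 (o = -(440 + 69)²/3 = -⅓*509² = -⅓*259081 = -259081/3 ≈ -86360.)
o/(-295712 - 1*407551) = -259081/(3*(-295712 - 1*407551)) = -259081/(3*(-295712 - 407551)) = -259081/3/(-703263) = -259081/3*(-1/703263) = 259081/2109789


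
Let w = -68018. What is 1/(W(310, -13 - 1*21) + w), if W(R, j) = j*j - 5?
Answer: -1/66867 ≈ -1.4955e-5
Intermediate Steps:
W(R, j) = -5 + j**2 (W(R, j) = j**2 - 5 = -5 + j**2)
1/(W(310, -13 - 1*21) + w) = 1/((-5 + (-13 - 1*21)**2) - 68018) = 1/((-5 + (-13 - 21)**2) - 68018) = 1/((-5 + (-34)**2) - 68018) = 1/((-5 + 1156) - 68018) = 1/(1151 - 68018) = 1/(-66867) = -1/66867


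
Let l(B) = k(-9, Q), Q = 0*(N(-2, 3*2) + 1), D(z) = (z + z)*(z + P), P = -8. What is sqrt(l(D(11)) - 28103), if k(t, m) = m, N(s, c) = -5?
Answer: I*sqrt(28103) ≈ 167.64*I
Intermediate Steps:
D(z) = 2*z*(-8 + z) (D(z) = (z + z)*(z - 8) = (2*z)*(-8 + z) = 2*z*(-8 + z))
Q = 0 (Q = 0*(-5 + 1) = 0*(-4) = 0)
l(B) = 0
sqrt(l(D(11)) - 28103) = sqrt(0 - 28103) = sqrt(-28103) = I*sqrt(28103)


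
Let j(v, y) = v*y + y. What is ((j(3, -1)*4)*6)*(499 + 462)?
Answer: -92256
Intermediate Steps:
j(v, y) = y + v*y
((j(3, -1)*4)*6)*(499 + 462) = ((-(1 + 3)*4)*6)*(499 + 462) = ((-1*4*4)*6)*961 = (-4*4*6)*961 = -16*6*961 = -96*961 = -92256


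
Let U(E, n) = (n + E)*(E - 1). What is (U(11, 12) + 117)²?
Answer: 120409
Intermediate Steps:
U(E, n) = (-1 + E)*(E + n) (U(E, n) = (E + n)*(-1 + E) = (-1 + E)*(E + n))
(U(11, 12) + 117)² = ((11² - 1*11 - 1*12 + 11*12) + 117)² = ((121 - 11 - 12 + 132) + 117)² = (230 + 117)² = 347² = 120409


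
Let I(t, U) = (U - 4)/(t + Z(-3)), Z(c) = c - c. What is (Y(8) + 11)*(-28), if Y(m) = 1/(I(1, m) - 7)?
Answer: -896/3 ≈ -298.67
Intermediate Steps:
Z(c) = 0
I(t, U) = (-4 + U)/t (I(t, U) = (U - 4)/(t + 0) = (-4 + U)/t)
Y(m) = 1/(-11 + m) (Y(m) = 1/((-4 + m)/1 - 7) = 1/(1*(-4 + m) - 7) = 1/((-4 + m) - 7) = 1/(-11 + m))
(Y(8) + 11)*(-28) = (1/(-11 + 8) + 11)*(-28) = (1/(-3) + 11)*(-28) = (-⅓ + 11)*(-28) = (32/3)*(-28) = -896/3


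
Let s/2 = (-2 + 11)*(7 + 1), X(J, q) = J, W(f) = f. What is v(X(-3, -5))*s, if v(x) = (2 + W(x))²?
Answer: 144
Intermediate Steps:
v(x) = (2 + x)²
s = 144 (s = 2*((-2 + 11)*(7 + 1)) = 2*(9*8) = 2*72 = 144)
v(X(-3, -5))*s = (2 - 3)²*144 = (-1)²*144 = 1*144 = 144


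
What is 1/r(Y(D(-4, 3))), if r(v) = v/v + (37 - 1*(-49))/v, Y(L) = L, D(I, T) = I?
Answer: -2/41 ≈ -0.048781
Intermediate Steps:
r(v) = 1 + 86/v (r(v) = 1 + (37 + 49)/v = 1 + 86/v)
1/r(Y(D(-4, 3))) = 1/((86 - 4)/(-4)) = 1/(-¼*82) = 1/(-41/2) = -2/41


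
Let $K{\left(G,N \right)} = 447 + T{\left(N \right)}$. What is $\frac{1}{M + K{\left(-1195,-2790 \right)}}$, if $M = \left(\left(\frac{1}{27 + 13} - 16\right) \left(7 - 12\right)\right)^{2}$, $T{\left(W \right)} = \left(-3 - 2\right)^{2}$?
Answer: $\frac{64}{438529} \approx 0.00014594$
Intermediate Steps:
$T{\left(W \right)} = 25$ ($T{\left(W \right)} = \left(-5\right)^{2} = 25$)
$K{\left(G,N \right)} = 472$ ($K{\left(G,N \right)} = 447 + 25 = 472$)
$M = \frac{408321}{64}$ ($M = \left(\left(\frac{1}{40} - 16\right) \left(7 - 12\right)\right)^{2} = \left(\left(\frac{1}{40} - 16\right) \left(-5\right)\right)^{2} = \left(\left(- \frac{639}{40}\right) \left(-5\right)\right)^{2} = \left(\frac{639}{8}\right)^{2} = \frac{408321}{64} \approx 6380.0$)
$\frac{1}{M + K{\left(-1195,-2790 \right)}} = \frac{1}{\frac{408321}{64} + 472} = \frac{1}{\frac{438529}{64}} = \frac{64}{438529}$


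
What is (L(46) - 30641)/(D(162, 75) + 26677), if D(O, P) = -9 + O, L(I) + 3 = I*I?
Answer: -14264/13415 ≈ -1.0633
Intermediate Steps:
L(I) = -3 + I² (L(I) = -3 + I*I = -3 + I²)
(L(46) - 30641)/(D(162, 75) + 26677) = ((-3 + 46²) - 30641)/((-9 + 162) + 26677) = ((-3 + 2116) - 30641)/(153 + 26677) = (2113 - 30641)/26830 = -28528*1/26830 = -14264/13415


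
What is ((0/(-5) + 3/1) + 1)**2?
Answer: 16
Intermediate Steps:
((0/(-5) + 3/1) + 1)**2 = ((0*(-1/5) + 3*1) + 1)**2 = ((0 + 3) + 1)**2 = (3 + 1)**2 = 4**2 = 16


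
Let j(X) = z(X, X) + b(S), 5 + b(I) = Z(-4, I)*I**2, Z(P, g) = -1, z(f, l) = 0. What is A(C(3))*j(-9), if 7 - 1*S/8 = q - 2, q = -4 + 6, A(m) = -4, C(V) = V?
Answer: 12564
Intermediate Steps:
q = 2
S = 56 (S = 56 - 8*(2 - 2) = 56 - 8*0 = 56 + 0 = 56)
b(I) = -5 - I**2
j(X) = -3141 (j(X) = 0 + (-5 - 1*56**2) = 0 + (-5 - 1*3136) = 0 + (-5 - 3136) = 0 - 3141 = -3141)
A(C(3))*j(-9) = -4*(-3141) = 12564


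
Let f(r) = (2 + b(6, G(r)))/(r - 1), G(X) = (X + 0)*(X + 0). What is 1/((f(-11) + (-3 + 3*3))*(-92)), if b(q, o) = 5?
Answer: -3/1495 ≈ -0.0020067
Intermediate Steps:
G(X) = X**2 (G(X) = X*X = X**2)
f(r) = 7/(-1 + r) (f(r) = (2 + 5)/(r - 1) = 7/(-1 + r))
1/((f(-11) + (-3 + 3*3))*(-92)) = 1/((7/(-1 - 11) + (-3 + 3*3))*(-92)) = 1/((7/(-12) + (-3 + 9))*(-92)) = 1/((7*(-1/12) + 6)*(-92)) = 1/((-7/12 + 6)*(-92)) = 1/((65/12)*(-92)) = 1/(-1495/3) = -3/1495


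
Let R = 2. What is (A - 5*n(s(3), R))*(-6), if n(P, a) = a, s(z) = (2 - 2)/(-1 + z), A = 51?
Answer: -246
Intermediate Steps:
s(z) = 0 (s(z) = 0/(-1 + z) = 0)
(A - 5*n(s(3), R))*(-6) = (51 - 5*2)*(-6) = (51 - 10)*(-6) = 41*(-6) = -246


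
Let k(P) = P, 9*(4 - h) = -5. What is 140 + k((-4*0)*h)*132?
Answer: 140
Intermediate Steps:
h = 41/9 (h = 4 - 1/9*(-5) = 4 + 5/9 = 41/9 ≈ 4.5556)
140 + k((-4*0)*h)*132 = 140 + (-4*0*(41/9))*132 = 140 + (0*(41/9))*132 = 140 + 0*132 = 140 + 0 = 140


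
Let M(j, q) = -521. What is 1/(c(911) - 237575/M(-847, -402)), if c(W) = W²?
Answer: 521/432626416 ≈ 1.2043e-6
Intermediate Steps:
1/(c(911) - 237575/M(-847, -402)) = 1/(911² - 237575/(-521)) = 1/(829921 - 237575*(-1/521)) = 1/(829921 + 237575/521) = 1/(432626416/521) = 521/432626416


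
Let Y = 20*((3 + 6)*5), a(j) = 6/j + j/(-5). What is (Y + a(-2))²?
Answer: 20133169/25 ≈ 8.0533e+5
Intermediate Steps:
a(j) = 6/j - j/5 (a(j) = 6/j + j*(-⅕) = 6/j - j/5)
Y = 900 (Y = 20*(9*5) = 20*45 = 900)
(Y + a(-2))² = (900 + (6/(-2) - ⅕*(-2)))² = (900 + (6*(-½) + ⅖))² = (900 + (-3 + ⅖))² = (900 - 13/5)² = (4487/5)² = 20133169/25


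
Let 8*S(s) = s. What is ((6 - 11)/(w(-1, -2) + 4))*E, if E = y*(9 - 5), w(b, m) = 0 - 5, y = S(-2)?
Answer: -5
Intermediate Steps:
S(s) = s/8
y = -¼ (y = (⅛)*(-2) = -¼ ≈ -0.25000)
w(b, m) = -5
E = -1 (E = -(9 - 5)/4 = -¼*4 = -1)
((6 - 11)/(w(-1, -2) + 4))*E = ((6 - 11)/(-5 + 4))*(-1) = -5/(-1)*(-1) = -5*(-1)*(-1) = 5*(-1) = -5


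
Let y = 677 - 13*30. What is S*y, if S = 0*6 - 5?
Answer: -1435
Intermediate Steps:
S = -5 (S = 0 - 5 = -5)
y = 287 (y = 677 - 390 = 287)
S*y = -5*287 = -1435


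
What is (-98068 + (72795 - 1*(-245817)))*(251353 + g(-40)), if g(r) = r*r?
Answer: 55787266432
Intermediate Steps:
g(r) = r²
(-98068 + (72795 - 1*(-245817)))*(251353 + g(-40)) = (-98068 + (72795 - 1*(-245817)))*(251353 + (-40)²) = (-98068 + (72795 + 245817))*(251353 + 1600) = (-98068 + 318612)*252953 = 220544*252953 = 55787266432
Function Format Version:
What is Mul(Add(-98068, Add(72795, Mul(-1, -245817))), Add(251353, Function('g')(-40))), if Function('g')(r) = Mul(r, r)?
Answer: 55787266432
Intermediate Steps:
Function('g')(r) = Pow(r, 2)
Mul(Add(-98068, Add(72795, Mul(-1, -245817))), Add(251353, Function('g')(-40))) = Mul(Add(-98068, Add(72795, Mul(-1, -245817))), Add(251353, Pow(-40, 2))) = Mul(Add(-98068, Add(72795, 245817)), Add(251353, 1600)) = Mul(Add(-98068, 318612), 252953) = Mul(220544, 252953) = 55787266432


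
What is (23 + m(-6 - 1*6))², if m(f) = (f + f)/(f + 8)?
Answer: 841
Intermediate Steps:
m(f) = 2*f/(8 + f) (m(f) = (2*f)/(8 + f) = 2*f/(8 + f))
(23 + m(-6 - 1*6))² = (23 + 2*(-6 - 1*6)/(8 + (-6 - 1*6)))² = (23 + 2*(-6 - 6)/(8 + (-6 - 6)))² = (23 + 2*(-12)/(8 - 12))² = (23 + 2*(-12)/(-4))² = (23 + 2*(-12)*(-¼))² = (23 + 6)² = 29² = 841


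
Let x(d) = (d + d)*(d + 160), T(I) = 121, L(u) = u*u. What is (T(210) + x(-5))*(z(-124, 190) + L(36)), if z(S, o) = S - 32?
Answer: -1629060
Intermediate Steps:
z(S, o) = -32 + S
L(u) = u²
x(d) = 2*d*(160 + d) (x(d) = (2*d)*(160 + d) = 2*d*(160 + d))
(T(210) + x(-5))*(z(-124, 190) + L(36)) = (121 + 2*(-5)*(160 - 5))*((-32 - 124) + 36²) = (121 + 2*(-5)*155)*(-156 + 1296) = (121 - 1550)*1140 = -1429*1140 = -1629060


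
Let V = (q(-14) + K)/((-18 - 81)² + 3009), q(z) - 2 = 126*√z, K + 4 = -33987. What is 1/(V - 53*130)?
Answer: -226211505618/1559197484748917 - 322812*I*√14/1559197484748917 ≈ -0.00014508 - 7.7466e-10*I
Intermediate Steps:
K = -33991 (K = -4 - 33987 = -33991)
q(z) = 2 + 126*√z
V = -33989/12810 + 3*I*√14/305 (V = ((2 + 126*√(-14)) - 33991)/((-18 - 81)² + 3009) = ((2 + 126*(I*√14)) - 33991)/((-99)² + 3009) = ((2 + 126*I*√14) - 33991)/(9801 + 3009) = (-33989 + 126*I*√14)/12810 = (-33989 + 126*I*√14)*(1/12810) = -33989/12810 + 3*I*√14/305 ≈ -2.6533 + 0.036803*I)
1/(V - 53*130) = 1/((-33989/12810 + 3*I*√14/305) - 53*130) = 1/((-33989/12810 + 3*I*√14/305) - 6890) = 1/(-88294889/12810 + 3*I*√14/305)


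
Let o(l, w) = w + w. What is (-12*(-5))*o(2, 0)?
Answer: 0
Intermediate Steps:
o(l, w) = 2*w
(-12*(-5))*o(2, 0) = (-12*(-5))*(2*0) = 60*0 = 0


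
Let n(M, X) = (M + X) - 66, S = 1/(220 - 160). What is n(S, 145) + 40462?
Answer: 2432461/60 ≈ 40541.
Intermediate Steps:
S = 1/60 ≈ 0.016667
n(M, X) = -66 + M + X
n(S, 145) + 40462 = (-66 + 1/60 + 145) + 40462 = 4741/60 + 40462 = 2432461/60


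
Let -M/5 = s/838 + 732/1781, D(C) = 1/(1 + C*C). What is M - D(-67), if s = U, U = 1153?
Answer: -14968399882/1675306555 ≈ -8.9347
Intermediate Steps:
s = 1153
D(C) = 1/(1 + C²)
M = -13334545/1492478 (M = -5*(1153/838 + 732/1781) = -5*2666909/1492478 = -13334545/1492478 ≈ -8.9345)
M - D(-67) = -13334545/1492478 - 1/(1 + (-67)²) = -13334545/1492478 - 1/(1 + 4489) = -13334545/1492478 - 1/4490 = -14968399882/1675306555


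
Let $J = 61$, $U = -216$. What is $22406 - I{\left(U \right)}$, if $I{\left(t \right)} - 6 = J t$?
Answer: $35576$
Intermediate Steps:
$I{\left(t \right)} = 6 + 61 t$
$22406 - I{\left(U \right)} = 22406 - \left(6 + 61 \left(-216\right)\right) = 22406 - \left(6 - 13176\right) = 22406 - -13170 = 22406 + 13170 = 35576$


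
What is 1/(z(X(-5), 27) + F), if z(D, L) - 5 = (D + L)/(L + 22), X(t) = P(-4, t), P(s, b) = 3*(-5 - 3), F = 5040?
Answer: 49/247208 ≈ 0.00019821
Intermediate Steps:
P(s, b) = -24 (P(s, b) = 3*(-8) = -24)
X(t) = -24
z(D, L) = 5 + (D + L)/(22 + L) (z(D, L) = 5 + (D + L)/(L + 22) = 5 + (D + L)/(22 + L))
1/(z(X(-5), 27) + F) = 1/((110 - 24 + 6*27)/(22 + 27) + 5040) = 1/((110 - 24 + 162)/49 + 5040) = 1/((1/49)*248 + 5040) = 1/(248/49 + 5040) = 1/(247208/49) = 49/247208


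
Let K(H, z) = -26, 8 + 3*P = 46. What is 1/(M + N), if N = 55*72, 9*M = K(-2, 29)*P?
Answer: 27/105932 ≈ 0.00025488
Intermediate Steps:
P = 38/3 (P = -8/3 + (⅓)*46 = -8/3 + 46/3 = 38/3 ≈ 12.667)
M = -988/27 (M = (-26*38/3)/9 = (⅑)*(-988/3) = -988/27 ≈ -36.593)
N = 3960
1/(M + N) = 1/(-988/27 + 3960) = 1/(105932/27) = 27/105932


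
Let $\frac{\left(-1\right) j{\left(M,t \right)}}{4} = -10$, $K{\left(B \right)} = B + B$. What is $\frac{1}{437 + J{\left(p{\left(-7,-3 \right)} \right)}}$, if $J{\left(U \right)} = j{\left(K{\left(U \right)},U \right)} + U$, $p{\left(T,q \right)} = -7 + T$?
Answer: $\frac{1}{463} \approx 0.0021598$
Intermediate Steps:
$K{\left(B \right)} = 2 B$
$j{\left(M,t \right)} = 40$ ($j{\left(M,t \right)} = \left(-4\right) \left(-10\right) = 40$)
$J{\left(U \right)} = 40 + U$
$\frac{1}{437 + J{\left(p{\left(-7,-3 \right)} \right)}} = \frac{1}{437 + \left(40 - 14\right)} = \frac{1}{437 + 26} = \frac{1}{463}$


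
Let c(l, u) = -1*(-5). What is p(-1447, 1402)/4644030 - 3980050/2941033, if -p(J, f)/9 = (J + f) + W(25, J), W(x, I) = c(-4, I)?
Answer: -616080427654/455274849433 ≈ -1.3532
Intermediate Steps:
c(l, u) = 5
W(x, I) = 5
p(J, f) = -45 - 9*J - 9*f (p(J, f) = -9*((J + f) + 5) = -9*(5 + J + f) = -45 - 9*J - 9*f)
p(-1447, 1402)/4644030 - 3980050/2941033 = (-45 - 9*(-1447) - 9*1402)/4644030 - 3980050/2941033 = (-45 + 13023 - 12618)*(1/4644030) - 3980050*1/2941033 = 360*(1/4644030) - 3980050/2941033 = 12/154801 - 3980050/2941033 = -616080427654/455274849433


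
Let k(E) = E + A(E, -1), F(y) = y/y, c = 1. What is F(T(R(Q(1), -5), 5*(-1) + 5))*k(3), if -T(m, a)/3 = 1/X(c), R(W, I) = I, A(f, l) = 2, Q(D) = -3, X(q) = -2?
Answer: 5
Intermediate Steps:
T(m, a) = 3/2 (T(m, a) = -3/(-2) = -3*(-1/2) = 3/2)
F(y) = 1
k(E) = 2 + E (k(E) = E + 2 = 2 + E)
F(T(R(Q(1), -5), 5*(-1) + 5))*k(3) = 1*(2 + 3) = 1*5 = 5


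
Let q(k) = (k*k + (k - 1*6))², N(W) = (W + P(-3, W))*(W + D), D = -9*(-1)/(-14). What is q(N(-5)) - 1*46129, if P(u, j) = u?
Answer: 10247191347/2401 ≈ 4.2679e+6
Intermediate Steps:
D = -9/14 (D = 9*(-1/14) = -9/14 ≈ -0.64286)
N(W) = (-3 + W)*(-9/14 + W) (N(W) = (W - 3)*(W - 9/14) = (-3 + W)*(-9/14 + W))
q(k) = (-6 + k + k²)² (q(k) = (k² + (k - 6))² = (k² + (-6 + k))² = (-6 + k + k²)²)
q(N(-5)) - 1*46129 = (-6 + (27/14 + (-5)² - 51/14*(-5)) + (27/14 + (-5)² - 51/14*(-5))²)² - 1*46129 = (-6 + (27/14 + 25 + 255/14) + (27/14 + 25 + 255/14)²)² - 46129 = (-6 + 316/7 + (316/7)²)² - 46129 = (-6 + 316/7 + 99856/49)² - 46129 = (101774/49)² - 46129 = 10357947076/2401 - 46129 = 10247191347/2401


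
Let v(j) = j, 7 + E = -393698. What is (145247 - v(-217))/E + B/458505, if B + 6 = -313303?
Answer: -4223273137/4011460245 ≈ -1.0528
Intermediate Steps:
E = -393705 (E = -7 - 393698 = -393705)
B = -313309 (B = -6 - 313303 = -313309)
(145247 - v(-217))/E + B/458505 = (145247 - 1*(-217))/(-393705) - 313309/458505 = (145247 + 217)*(-1/393705) - 313309*1/458505 = 145464*(-1/393705) - 313309/458505 = -48488/131235 - 313309/458505 = -4223273137/4011460245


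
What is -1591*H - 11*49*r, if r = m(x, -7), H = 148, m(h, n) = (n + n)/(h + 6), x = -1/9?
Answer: -12411890/53 ≈ -2.3419e+5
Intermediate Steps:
x = -⅑ (x = -1*⅑ = -⅑ ≈ -0.11111)
m(h, n) = 2*n/(6 + h) (m(h, n) = (2*n)/(6 + h) = 2*n/(6 + h))
r = -126/53 (r = 2*(-7)/(6 - ⅑) = 2*(-7)/(53/9) = 2*(-7)*(9/53) = -126/53 ≈ -2.3774)
-1591*H - 11*49*r = -1591*148 - 11*49*(-126)/53 = -235468 - 539*(-126)/53 = -235468 - 1*(-67914/53) = -235468 + 67914/53 = -12411890/53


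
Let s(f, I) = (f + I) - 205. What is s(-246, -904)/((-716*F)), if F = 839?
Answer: 1355/600724 ≈ 0.0022556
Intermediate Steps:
s(f, I) = -205 + I + f (s(f, I) = (I + f) - 205 = -205 + I + f)
s(-246, -904)/((-716*F)) = (-205 - 904 - 246)/((-716*839)) = -1355/(-600724) = -1355*(-1/600724) = 1355/600724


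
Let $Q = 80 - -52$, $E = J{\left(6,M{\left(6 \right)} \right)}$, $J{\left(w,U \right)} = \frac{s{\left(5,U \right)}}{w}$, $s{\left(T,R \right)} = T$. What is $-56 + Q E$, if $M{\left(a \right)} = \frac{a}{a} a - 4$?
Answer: $54$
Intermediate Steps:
$M{\left(a \right)} = -4 + a$ ($M{\left(a \right)} = 1 a - 4 = a - 4 = -4 + a$)
$J{\left(w,U \right)} = \frac{5}{w}$
$E = \frac{5}{6} \approx 0.83333$
$Q = 132$ ($Q = 80 + 52 = 132$)
$-56 + Q E = -56 + 132 \cdot \frac{5}{6} = -56 + 110 = 54$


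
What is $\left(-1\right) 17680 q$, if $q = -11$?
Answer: $194480$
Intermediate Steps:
$\left(-1\right) 17680 q = \left(-1\right) 17680 \left(-11\right) = \left(-17680\right) \left(-11\right) = 194480$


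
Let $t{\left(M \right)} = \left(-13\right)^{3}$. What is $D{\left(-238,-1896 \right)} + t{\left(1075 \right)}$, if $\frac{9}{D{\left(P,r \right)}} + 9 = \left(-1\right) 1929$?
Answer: $- \frac{1419265}{646} \approx -2197.0$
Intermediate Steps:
$D{\left(P,r \right)} = - \frac{3}{646}$ ($D{\left(P,r \right)} = \frac{9}{-9 - 1929} = \frac{9}{-1938} = 9 \left(- \frac{1}{1938}\right) = - \frac{3}{646}$)
$t{\left(M \right)} = -2197$
$D{\left(-238,-1896 \right)} + t{\left(1075 \right)} = - \frac{3}{646} - 2197 = - \frac{1419265}{646}$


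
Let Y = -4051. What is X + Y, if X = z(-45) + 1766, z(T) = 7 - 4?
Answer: -2282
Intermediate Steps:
z(T) = 3
X = 1769 (X = 3 + 1766 = 1769)
X + Y = 1769 - 4051 = -2282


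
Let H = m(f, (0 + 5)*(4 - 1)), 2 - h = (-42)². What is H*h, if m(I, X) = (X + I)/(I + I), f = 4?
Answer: -16739/4 ≈ -4184.8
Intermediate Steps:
h = -1762 (h = 2 - 1*(-42)² = 2 - 1*1764 = 2 - 1764 = -1762)
m(I, X) = (I + X)/(2*I) (m(I, X) = (I + X)/((2*I)) = (I + X)*(1/(2*I)) = (I + X)/(2*I))
H = 19/8 (H = (½)*(4 + (0 + 5)*(4 - 1))/4 = (½)*(¼)*(4 + 5*3) = (½)*(¼)*(4 + 15) = (½)*(¼)*19 = 19/8 ≈ 2.3750)
H*h = (19/8)*(-1762) = -16739/4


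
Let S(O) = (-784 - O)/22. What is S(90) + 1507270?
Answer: 16579533/11 ≈ 1.5072e+6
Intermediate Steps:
S(O) = -392/11 - O/22 (S(O) = (-784 - O)*(1/22) = -392/11 - O/22)
S(90) + 1507270 = (-392/11 - 1/22*90) + 1507270 = (-392/11 - 45/11) + 1507270 = -437/11 + 1507270 = 16579533/11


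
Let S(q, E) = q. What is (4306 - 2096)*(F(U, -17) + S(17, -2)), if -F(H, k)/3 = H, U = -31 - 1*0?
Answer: 243100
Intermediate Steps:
U = -31 (U = -31 + 0 = -31)
F(H, k) = -3*H
(4306 - 2096)*(F(U, -17) + S(17, -2)) = (4306 - 2096)*(-3*(-31) + 17) = 2210*(93 + 17) = 2210*110 = 243100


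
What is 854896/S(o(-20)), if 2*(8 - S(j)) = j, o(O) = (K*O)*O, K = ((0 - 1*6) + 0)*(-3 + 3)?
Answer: 106862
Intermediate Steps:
K = 0 (K = ((0 - 6) + 0)*0 = (-6 + 0)*0 = -6*0 = 0)
o(O) = 0 (o(O) = (0*O)*O = 0*O = 0)
S(j) = 8 - j/2
854896/S(o(-20)) = 854896/(8 - ½*0) = 854896/(8 + 0) = 854896/8 = 854896*(⅛) = 106862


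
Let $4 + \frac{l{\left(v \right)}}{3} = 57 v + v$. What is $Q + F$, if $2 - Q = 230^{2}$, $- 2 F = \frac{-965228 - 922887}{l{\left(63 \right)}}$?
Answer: $- \frac{231315617}{4380} \approx -52812.0$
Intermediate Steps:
$l{\left(v \right)} = -12 + 174 v$ ($l{\left(v \right)} = -12 + 3 \left(57 v + v\right) = -12 + 3 \cdot 58 v = -12 + 174 v$)
$F = \frac{377623}{4380}$ ($F = - \frac{\left(-965228 - 922887\right) \frac{1}{-12 + 174 \cdot 63}}{2} = - \frac{\left(-965228 - 922887\right) \frac{1}{-12 + 10962}}{2} = - \frac{\left(-1888115\right) \frac{1}{10950}}{2} = \left(- \frac{1}{2}\right) \left(- \frac{377623}{2190}\right) = \frac{377623}{4380} \approx 86.215$)
$Q = -52898$ ($Q = 2 - 230^{2} = 2 - 52900 = -52898$)
$Q + F = -52898 + \frac{377623}{4380} = - \frac{231315617}{4380}$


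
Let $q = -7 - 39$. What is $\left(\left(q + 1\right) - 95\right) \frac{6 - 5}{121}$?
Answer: $- \frac{140}{121} \approx -1.157$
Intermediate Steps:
$q = -46$ ($q = -7 - 39 = -46$)
$\left(\left(q + 1\right) - 95\right) \frac{6 - 5}{121} = \left(\left(-46 + 1\right) - 95\right) \frac{6 - 5}{121} = \left(-45 - 95\right) 1 \cdot \frac{1}{121} = \left(-140\right) \frac{1}{121} = - \frac{140}{121}$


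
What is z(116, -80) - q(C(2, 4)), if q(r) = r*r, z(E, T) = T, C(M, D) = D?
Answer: -96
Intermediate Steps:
q(r) = r²
z(116, -80) - q(C(2, 4)) = -80 - 1*4² = -80 - 1*16 = -80 - 16 = -96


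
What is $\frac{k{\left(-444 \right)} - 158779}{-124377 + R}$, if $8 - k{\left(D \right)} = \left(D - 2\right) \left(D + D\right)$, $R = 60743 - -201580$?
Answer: $- \frac{554819}{137946} \approx -4.022$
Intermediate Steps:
$R = 262323$ ($R = 60743 + 201580 = 262323$)
$k{\left(D \right)} = 8 - 2 D \left(-2 + D\right)$ ($k{\left(D \right)} = 8 - \left(D - 2\right) \left(D + D\right) = 8 - \left(-2 + D\right) 2 D = 8 - 2 D \left(-2 + D\right)$)
$\frac{k{\left(-444 \right)} - 158779}{-124377 + R} = \frac{\left(8 - 2 \left(-444\right)^{2} + 4 \left(-444\right)\right) - 158779}{-124377 + 262323} = \frac{\left(8 - 394272 - 1776\right) - 158779}{137946} = \left(\left(8 - 394272 - 1776\right) - 158779\right) \frac{1}{137946} = \left(-396040 - 158779\right) \frac{1}{137946} = \left(-554819\right) \frac{1}{137946} = - \frac{554819}{137946}$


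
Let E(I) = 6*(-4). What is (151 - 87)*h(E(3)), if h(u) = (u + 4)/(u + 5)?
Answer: 1280/19 ≈ 67.368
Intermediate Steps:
E(I) = -24
h(u) = (4 + u)/(5 + u)
(151 - 87)*h(E(3)) = (151 - 87)*((4 - 24)/(5 - 24)) = 64*(-20/(-19)) = 64*(-1/19*(-20)) = 64*(20/19) = 1280/19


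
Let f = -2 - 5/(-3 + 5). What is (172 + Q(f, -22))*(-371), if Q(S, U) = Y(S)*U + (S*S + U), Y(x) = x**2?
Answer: 408471/4 ≈ 1.0212e+5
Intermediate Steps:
f = -9/2 (f = -2 - 5/2 = -9/2 ≈ -4.5000)
Q(S, U) = U + S**2 + U*S**2 (Q(S, U) = S**2*U + (S*S + U) = U*S**2 + (S**2 + U) = U*S**2 + (U + S**2) = U + S**2 + U*S**2)
(172 + Q(f, -22))*(-371) = (172 + (-22 + (-9/2)**2 - 22*(-9/2)**2))*(-371) = (172 + (-22 + 81/4 - 22*81/4))*(-371) = (172 + (-22 + 81/4 - 891/2))*(-371) = (172 - 1789/4)*(-371) = -1101/4*(-371) = 408471/4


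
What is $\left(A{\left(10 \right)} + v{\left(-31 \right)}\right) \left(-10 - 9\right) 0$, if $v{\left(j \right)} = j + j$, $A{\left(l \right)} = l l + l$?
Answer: $0$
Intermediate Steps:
$A{\left(l \right)} = l + l^{2}$ ($A{\left(l \right)} = l^{2} + l = l + l^{2}$)
$v{\left(j \right)} = 2 j$
$\left(A{\left(10 \right)} + v{\left(-31 \right)}\right) \left(-10 - 9\right) 0 = \left(10 \left(1 + 10\right) + 2 \left(-31\right)\right) \left(-10 - 9\right) 0 = \left(10 \cdot 11 - 62\right) \left(\left(-19\right) 0\right) = \left(110 - 62\right) 0 = 48 \cdot 0 = 0$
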